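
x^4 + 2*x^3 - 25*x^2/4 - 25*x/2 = x*(x - 5/2)*(x + 2)*(x + 5/2)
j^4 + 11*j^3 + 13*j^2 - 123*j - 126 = (j - 3)*(j + 1)*(j + 6)*(j + 7)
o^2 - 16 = (o - 4)*(o + 4)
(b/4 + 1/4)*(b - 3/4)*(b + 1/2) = b^3/4 + 3*b^2/16 - 5*b/32 - 3/32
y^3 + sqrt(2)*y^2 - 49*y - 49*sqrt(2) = (y - 7)*(y + 7)*(y + sqrt(2))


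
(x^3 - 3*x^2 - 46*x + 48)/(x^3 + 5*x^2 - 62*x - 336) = (x - 1)/(x + 7)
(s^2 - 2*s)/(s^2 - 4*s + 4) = s/(s - 2)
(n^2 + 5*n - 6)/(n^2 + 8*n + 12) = (n - 1)/(n + 2)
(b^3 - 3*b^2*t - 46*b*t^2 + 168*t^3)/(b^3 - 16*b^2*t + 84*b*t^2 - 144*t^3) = (-b - 7*t)/(-b + 6*t)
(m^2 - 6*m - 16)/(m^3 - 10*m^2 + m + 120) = (m + 2)/(m^2 - 2*m - 15)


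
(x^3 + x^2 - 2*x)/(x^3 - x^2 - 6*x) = (x - 1)/(x - 3)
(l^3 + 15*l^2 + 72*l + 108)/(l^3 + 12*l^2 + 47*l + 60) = (l^2 + 12*l + 36)/(l^2 + 9*l + 20)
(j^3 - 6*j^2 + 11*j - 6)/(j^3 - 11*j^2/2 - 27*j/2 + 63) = 2*(j^2 - 3*j + 2)/(2*j^2 - 5*j - 42)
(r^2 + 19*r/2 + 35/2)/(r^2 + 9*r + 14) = (r + 5/2)/(r + 2)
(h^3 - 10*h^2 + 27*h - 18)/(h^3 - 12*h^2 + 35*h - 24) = (h - 6)/(h - 8)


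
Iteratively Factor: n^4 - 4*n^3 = (n)*(n^3 - 4*n^2) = n*(n - 4)*(n^2) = n^2*(n - 4)*(n)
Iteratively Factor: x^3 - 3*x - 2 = (x + 1)*(x^2 - x - 2) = (x + 1)^2*(x - 2)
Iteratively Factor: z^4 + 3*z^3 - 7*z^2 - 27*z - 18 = (z + 3)*(z^3 - 7*z - 6) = (z + 2)*(z + 3)*(z^2 - 2*z - 3) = (z + 1)*(z + 2)*(z + 3)*(z - 3)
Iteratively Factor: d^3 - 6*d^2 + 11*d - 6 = (d - 3)*(d^2 - 3*d + 2) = (d - 3)*(d - 1)*(d - 2)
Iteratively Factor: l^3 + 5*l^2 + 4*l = (l + 1)*(l^2 + 4*l) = (l + 1)*(l + 4)*(l)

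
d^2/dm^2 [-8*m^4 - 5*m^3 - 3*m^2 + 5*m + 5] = -96*m^2 - 30*m - 6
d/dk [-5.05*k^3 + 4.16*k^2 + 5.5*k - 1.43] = -15.15*k^2 + 8.32*k + 5.5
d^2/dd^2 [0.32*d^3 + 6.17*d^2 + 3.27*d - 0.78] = 1.92*d + 12.34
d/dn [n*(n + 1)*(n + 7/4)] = 3*n^2 + 11*n/2 + 7/4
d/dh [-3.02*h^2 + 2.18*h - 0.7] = 2.18 - 6.04*h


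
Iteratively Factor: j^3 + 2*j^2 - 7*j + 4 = (j - 1)*(j^2 + 3*j - 4) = (j - 1)*(j + 4)*(j - 1)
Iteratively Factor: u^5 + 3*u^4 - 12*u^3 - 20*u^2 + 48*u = (u + 4)*(u^4 - u^3 - 8*u^2 + 12*u) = (u + 3)*(u + 4)*(u^3 - 4*u^2 + 4*u) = (u - 2)*(u + 3)*(u + 4)*(u^2 - 2*u) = u*(u - 2)*(u + 3)*(u + 4)*(u - 2)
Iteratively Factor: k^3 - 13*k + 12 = (k - 1)*(k^2 + k - 12) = (k - 3)*(k - 1)*(k + 4)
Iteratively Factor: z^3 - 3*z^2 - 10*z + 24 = (z - 2)*(z^2 - z - 12) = (z - 2)*(z + 3)*(z - 4)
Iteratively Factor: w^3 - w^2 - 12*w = (w - 4)*(w^2 + 3*w) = w*(w - 4)*(w + 3)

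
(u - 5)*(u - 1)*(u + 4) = u^3 - 2*u^2 - 19*u + 20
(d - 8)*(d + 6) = d^2 - 2*d - 48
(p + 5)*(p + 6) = p^2 + 11*p + 30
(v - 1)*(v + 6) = v^2 + 5*v - 6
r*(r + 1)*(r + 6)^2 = r^4 + 13*r^3 + 48*r^2 + 36*r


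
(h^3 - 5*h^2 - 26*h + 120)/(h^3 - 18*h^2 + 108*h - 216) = (h^2 + h - 20)/(h^2 - 12*h + 36)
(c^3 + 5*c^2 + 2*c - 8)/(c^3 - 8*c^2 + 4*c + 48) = (c^2 + 3*c - 4)/(c^2 - 10*c + 24)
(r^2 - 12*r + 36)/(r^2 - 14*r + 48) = (r - 6)/(r - 8)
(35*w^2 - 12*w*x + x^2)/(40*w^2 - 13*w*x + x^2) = (-7*w + x)/(-8*w + x)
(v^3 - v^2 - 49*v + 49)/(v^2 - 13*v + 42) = (v^2 + 6*v - 7)/(v - 6)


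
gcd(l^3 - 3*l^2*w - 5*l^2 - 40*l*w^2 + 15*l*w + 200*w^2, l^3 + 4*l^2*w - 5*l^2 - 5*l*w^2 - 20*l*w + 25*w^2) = l^2 + 5*l*w - 5*l - 25*w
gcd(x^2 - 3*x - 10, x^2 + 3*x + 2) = x + 2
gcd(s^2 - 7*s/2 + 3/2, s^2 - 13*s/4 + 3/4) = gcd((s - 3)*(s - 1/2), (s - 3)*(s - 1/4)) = s - 3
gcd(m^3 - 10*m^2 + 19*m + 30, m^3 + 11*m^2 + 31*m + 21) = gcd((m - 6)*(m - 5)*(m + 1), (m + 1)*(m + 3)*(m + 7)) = m + 1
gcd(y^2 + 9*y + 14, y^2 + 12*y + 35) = y + 7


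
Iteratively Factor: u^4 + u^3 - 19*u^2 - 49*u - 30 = (u - 5)*(u^3 + 6*u^2 + 11*u + 6) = (u - 5)*(u + 3)*(u^2 + 3*u + 2) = (u - 5)*(u + 1)*(u + 3)*(u + 2)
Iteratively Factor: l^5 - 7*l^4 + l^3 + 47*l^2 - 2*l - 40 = (l - 1)*(l^4 - 6*l^3 - 5*l^2 + 42*l + 40) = (l - 1)*(l + 1)*(l^3 - 7*l^2 + 2*l + 40) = (l - 5)*(l - 1)*(l + 1)*(l^2 - 2*l - 8) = (l - 5)*(l - 4)*(l - 1)*(l + 1)*(l + 2)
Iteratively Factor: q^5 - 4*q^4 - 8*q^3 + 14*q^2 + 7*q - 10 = (q - 5)*(q^4 + q^3 - 3*q^2 - q + 2) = (q - 5)*(q - 1)*(q^3 + 2*q^2 - q - 2) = (q - 5)*(q - 1)*(q + 1)*(q^2 + q - 2) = (q - 5)*(q - 1)*(q + 1)*(q + 2)*(q - 1)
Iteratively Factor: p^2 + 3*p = (p)*(p + 3)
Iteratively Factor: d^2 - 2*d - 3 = (d - 3)*(d + 1)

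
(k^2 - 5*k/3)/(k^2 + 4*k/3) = (3*k - 5)/(3*k + 4)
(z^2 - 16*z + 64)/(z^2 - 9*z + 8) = (z - 8)/(z - 1)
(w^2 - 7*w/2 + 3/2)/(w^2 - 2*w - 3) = (w - 1/2)/(w + 1)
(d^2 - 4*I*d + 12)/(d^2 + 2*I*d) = (d - 6*I)/d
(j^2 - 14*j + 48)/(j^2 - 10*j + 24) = (j - 8)/(j - 4)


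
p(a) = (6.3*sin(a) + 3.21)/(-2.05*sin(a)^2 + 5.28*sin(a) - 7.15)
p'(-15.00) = 0.38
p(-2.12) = 0.16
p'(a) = (4.1*sin(a)*cos(a) - 5.28*cos(a))*(6.3*sin(a) + 3.21)/(-2.05*sin(a)^2 + 5.28*sin(a) - 7.15)^2 + 6.3*cos(a)/(-2.05*sin(a)^2 + 5.28*sin(a) - 7.15)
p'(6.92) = -1.78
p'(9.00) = 1.75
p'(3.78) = 0.43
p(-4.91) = -2.38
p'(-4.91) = -0.46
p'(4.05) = 0.25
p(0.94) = -1.96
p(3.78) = 0.05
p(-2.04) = 0.18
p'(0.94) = -1.42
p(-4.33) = -2.25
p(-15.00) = 0.08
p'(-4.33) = 0.89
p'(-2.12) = 0.19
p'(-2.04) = 0.16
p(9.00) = -1.09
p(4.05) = 0.14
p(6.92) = -1.47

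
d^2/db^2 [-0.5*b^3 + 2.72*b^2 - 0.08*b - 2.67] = 5.44 - 3.0*b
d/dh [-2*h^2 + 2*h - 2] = 2 - 4*h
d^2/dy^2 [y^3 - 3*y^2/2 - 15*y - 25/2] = 6*y - 3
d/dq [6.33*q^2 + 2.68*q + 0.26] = 12.66*q + 2.68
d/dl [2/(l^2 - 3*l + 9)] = 2*(3 - 2*l)/(l^2 - 3*l + 9)^2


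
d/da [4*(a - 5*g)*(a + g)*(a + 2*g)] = 12*a^2 - 16*a*g - 52*g^2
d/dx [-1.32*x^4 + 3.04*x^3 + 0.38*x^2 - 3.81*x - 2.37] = -5.28*x^3 + 9.12*x^2 + 0.76*x - 3.81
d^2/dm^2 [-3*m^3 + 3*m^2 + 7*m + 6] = 6 - 18*m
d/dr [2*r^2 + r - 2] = 4*r + 1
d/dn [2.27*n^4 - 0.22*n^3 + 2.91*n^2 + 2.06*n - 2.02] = 9.08*n^3 - 0.66*n^2 + 5.82*n + 2.06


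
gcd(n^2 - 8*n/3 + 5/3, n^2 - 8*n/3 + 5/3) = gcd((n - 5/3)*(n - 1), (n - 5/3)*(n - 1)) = n^2 - 8*n/3 + 5/3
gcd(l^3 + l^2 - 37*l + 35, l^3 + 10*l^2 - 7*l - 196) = l + 7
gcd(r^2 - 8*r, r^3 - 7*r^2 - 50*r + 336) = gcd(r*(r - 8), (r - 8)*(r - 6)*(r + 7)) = r - 8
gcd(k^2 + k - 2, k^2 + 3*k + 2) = k + 2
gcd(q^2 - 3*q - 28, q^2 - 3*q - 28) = q^2 - 3*q - 28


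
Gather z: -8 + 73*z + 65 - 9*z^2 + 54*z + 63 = -9*z^2 + 127*z + 120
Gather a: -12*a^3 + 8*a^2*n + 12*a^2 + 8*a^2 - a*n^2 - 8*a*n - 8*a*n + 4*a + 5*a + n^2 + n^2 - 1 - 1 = -12*a^3 + a^2*(8*n + 20) + a*(-n^2 - 16*n + 9) + 2*n^2 - 2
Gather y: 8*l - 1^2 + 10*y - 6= 8*l + 10*y - 7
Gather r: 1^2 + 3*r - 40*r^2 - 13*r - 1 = -40*r^2 - 10*r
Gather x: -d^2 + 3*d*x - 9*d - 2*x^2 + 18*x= -d^2 - 9*d - 2*x^2 + x*(3*d + 18)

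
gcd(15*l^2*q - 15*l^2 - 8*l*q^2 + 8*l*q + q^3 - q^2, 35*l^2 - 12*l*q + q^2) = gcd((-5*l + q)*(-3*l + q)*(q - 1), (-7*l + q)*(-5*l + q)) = -5*l + q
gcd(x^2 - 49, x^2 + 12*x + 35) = x + 7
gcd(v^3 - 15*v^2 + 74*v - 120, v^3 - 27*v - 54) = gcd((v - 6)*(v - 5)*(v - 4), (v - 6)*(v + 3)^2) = v - 6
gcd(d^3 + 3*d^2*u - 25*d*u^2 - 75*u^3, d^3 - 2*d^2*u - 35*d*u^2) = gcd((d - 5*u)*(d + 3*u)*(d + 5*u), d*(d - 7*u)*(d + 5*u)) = d + 5*u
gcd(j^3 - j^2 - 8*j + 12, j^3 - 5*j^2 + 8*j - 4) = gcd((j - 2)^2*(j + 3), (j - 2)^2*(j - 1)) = j^2 - 4*j + 4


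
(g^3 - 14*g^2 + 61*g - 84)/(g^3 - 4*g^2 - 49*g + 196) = (g - 3)/(g + 7)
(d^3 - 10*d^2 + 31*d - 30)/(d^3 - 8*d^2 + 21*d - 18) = (d - 5)/(d - 3)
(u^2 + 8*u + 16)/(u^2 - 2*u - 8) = (u^2 + 8*u + 16)/(u^2 - 2*u - 8)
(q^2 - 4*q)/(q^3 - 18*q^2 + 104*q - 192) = q/(q^2 - 14*q + 48)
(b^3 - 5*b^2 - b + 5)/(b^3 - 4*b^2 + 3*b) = (b^2 - 4*b - 5)/(b*(b - 3))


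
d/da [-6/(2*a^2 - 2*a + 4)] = 3*(2*a - 1)/(a^2 - a + 2)^2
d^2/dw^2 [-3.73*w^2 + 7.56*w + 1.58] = -7.46000000000000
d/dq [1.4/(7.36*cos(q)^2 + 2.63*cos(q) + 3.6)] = (20.608*cos(q) + 3.682)*sin(q)/(7.36*cos(q)^2 + 2.63*cos(q) + 3.6)^2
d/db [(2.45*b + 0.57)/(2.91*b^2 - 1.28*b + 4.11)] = (-7.1295*b^2 - 3.3174*b + 10.7991)/(8.4681*b^4 - 7.4496*b^3 + 25.5586*b^2 - 10.5216*b + 16.8921)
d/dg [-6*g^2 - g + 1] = -12*g - 1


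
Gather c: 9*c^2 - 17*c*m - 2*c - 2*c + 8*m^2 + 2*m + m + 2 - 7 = 9*c^2 + c*(-17*m - 4) + 8*m^2 + 3*m - 5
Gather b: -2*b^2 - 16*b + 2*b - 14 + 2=-2*b^2 - 14*b - 12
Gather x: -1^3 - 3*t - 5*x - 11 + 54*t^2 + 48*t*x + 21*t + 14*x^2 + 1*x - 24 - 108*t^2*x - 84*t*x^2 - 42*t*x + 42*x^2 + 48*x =54*t^2 + 18*t + x^2*(56 - 84*t) + x*(-108*t^2 + 6*t + 44) - 36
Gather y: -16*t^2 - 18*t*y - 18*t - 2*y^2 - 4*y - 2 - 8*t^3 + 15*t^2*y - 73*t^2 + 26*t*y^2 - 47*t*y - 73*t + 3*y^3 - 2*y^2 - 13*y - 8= -8*t^3 - 89*t^2 - 91*t + 3*y^3 + y^2*(26*t - 4) + y*(15*t^2 - 65*t - 17) - 10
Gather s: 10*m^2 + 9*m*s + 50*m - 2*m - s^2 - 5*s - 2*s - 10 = 10*m^2 + 48*m - s^2 + s*(9*m - 7) - 10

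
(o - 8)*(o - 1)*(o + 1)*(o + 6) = o^4 - 2*o^3 - 49*o^2 + 2*o + 48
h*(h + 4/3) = h^2 + 4*h/3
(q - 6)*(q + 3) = q^2 - 3*q - 18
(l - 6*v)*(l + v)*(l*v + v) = l^3*v - 5*l^2*v^2 + l^2*v - 6*l*v^3 - 5*l*v^2 - 6*v^3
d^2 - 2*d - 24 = (d - 6)*(d + 4)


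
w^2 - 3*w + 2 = (w - 2)*(w - 1)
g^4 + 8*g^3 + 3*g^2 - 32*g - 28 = (g - 2)*(g + 1)*(g + 2)*(g + 7)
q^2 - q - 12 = (q - 4)*(q + 3)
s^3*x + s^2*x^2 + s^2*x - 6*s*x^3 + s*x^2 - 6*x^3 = (s - 2*x)*(s + 3*x)*(s*x + x)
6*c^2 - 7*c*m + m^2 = (-6*c + m)*(-c + m)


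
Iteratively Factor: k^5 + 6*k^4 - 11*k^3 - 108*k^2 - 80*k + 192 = (k + 4)*(k^4 + 2*k^3 - 19*k^2 - 32*k + 48) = (k + 3)*(k + 4)*(k^3 - k^2 - 16*k + 16) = (k + 3)*(k + 4)^2*(k^2 - 5*k + 4) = (k - 1)*(k + 3)*(k + 4)^2*(k - 4)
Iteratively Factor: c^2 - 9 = (c + 3)*(c - 3)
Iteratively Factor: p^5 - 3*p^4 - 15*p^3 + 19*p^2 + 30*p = (p + 3)*(p^4 - 6*p^3 + 3*p^2 + 10*p) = (p - 2)*(p + 3)*(p^3 - 4*p^2 - 5*p) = p*(p - 2)*(p + 3)*(p^2 - 4*p - 5) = p*(p - 5)*(p - 2)*(p + 3)*(p + 1)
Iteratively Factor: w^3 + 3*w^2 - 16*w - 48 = (w - 4)*(w^2 + 7*w + 12) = (w - 4)*(w + 4)*(w + 3)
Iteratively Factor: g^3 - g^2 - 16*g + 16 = (g + 4)*(g^2 - 5*g + 4) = (g - 4)*(g + 4)*(g - 1)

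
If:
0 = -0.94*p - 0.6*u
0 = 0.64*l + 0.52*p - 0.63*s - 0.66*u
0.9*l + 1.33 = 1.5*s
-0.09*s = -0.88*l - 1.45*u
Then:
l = 0.74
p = 0.23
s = 1.33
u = -0.37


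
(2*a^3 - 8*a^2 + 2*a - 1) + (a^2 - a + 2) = 2*a^3 - 7*a^2 + a + 1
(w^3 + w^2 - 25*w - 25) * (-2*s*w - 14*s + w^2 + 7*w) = -2*s*w^4 - 16*s*w^3 + 36*s*w^2 + 400*s*w + 350*s + w^5 + 8*w^4 - 18*w^3 - 200*w^2 - 175*w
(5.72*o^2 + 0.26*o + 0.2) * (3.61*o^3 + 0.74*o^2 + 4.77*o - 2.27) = 20.6492*o^5 + 5.1714*o^4 + 28.1988*o^3 - 11.5962*o^2 + 0.3638*o - 0.454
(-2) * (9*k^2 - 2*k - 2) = -18*k^2 + 4*k + 4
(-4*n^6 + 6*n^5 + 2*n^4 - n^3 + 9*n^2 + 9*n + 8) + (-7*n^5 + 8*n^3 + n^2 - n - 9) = -4*n^6 - n^5 + 2*n^4 + 7*n^3 + 10*n^2 + 8*n - 1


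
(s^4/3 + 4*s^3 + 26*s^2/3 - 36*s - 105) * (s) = s^5/3 + 4*s^4 + 26*s^3/3 - 36*s^2 - 105*s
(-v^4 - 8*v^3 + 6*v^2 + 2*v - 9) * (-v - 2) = v^5 + 10*v^4 + 10*v^3 - 14*v^2 + 5*v + 18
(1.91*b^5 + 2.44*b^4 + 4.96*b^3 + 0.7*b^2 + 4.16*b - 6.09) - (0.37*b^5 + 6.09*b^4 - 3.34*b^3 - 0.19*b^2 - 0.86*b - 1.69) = 1.54*b^5 - 3.65*b^4 + 8.3*b^3 + 0.89*b^2 + 5.02*b - 4.4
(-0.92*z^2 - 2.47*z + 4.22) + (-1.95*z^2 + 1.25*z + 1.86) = -2.87*z^2 - 1.22*z + 6.08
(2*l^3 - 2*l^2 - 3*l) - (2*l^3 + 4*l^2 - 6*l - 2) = -6*l^2 + 3*l + 2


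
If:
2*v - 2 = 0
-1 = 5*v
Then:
No Solution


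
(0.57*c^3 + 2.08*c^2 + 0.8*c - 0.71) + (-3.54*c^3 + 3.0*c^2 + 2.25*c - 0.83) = -2.97*c^3 + 5.08*c^2 + 3.05*c - 1.54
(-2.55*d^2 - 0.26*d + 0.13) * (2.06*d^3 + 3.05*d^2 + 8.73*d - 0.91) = -5.253*d^5 - 8.3131*d^4 - 22.7867*d^3 + 0.4472*d^2 + 1.3715*d - 0.1183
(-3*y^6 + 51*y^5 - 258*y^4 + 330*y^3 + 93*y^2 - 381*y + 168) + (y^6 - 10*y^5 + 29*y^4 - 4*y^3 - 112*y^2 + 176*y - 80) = -2*y^6 + 41*y^5 - 229*y^4 + 326*y^3 - 19*y^2 - 205*y + 88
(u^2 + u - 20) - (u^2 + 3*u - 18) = -2*u - 2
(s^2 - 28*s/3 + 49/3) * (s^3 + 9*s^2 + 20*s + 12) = s^5 - s^4/3 - 143*s^3/3 - 83*s^2/3 + 644*s/3 + 196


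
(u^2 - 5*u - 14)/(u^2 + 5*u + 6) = (u - 7)/(u + 3)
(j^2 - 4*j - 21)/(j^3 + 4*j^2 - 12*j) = (j^2 - 4*j - 21)/(j*(j^2 + 4*j - 12))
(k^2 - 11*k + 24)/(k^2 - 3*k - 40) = (k - 3)/(k + 5)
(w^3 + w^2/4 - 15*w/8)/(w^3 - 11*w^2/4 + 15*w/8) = (2*w + 3)/(2*w - 3)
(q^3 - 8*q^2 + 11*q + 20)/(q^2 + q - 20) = (q^2 - 4*q - 5)/(q + 5)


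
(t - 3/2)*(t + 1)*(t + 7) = t^3 + 13*t^2/2 - 5*t - 21/2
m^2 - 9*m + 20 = (m - 5)*(m - 4)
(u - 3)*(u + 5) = u^2 + 2*u - 15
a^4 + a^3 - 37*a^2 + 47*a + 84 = (a - 4)*(a - 3)*(a + 1)*(a + 7)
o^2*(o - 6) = o^3 - 6*o^2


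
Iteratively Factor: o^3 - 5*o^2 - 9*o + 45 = (o - 5)*(o^2 - 9) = (o - 5)*(o + 3)*(o - 3)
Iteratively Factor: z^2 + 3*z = (z + 3)*(z)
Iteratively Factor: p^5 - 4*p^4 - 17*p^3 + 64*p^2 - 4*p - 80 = (p - 2)*(p^4 - 2*p^3 - 21*p^2 + 22*p + 40) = (p - 5)*(p - 2)*(p^3 + 3*p^2 - 6*p - 8) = (p - 5)*(p - 2)*(p + 1)*(p^2 + 2*p - 8) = (p - 5)*(p - 2)*(p + 1)*(p + 4)*(p - 2)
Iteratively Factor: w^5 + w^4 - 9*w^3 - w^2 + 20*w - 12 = (w - 1)*(w^4 + 2*w^3 - 7*w^2 - 8*w + 12) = (w - 1)^2*(w^3 + 3*w^2 - 4*w - 12) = (w - 1)^2*(w + 2)*(w^2 + w - 6) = (w - 1)^2*(w + 2)*(w + 3)*(w - 2)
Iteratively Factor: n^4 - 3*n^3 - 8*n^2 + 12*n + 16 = (n + 1)*(n^3 - 4*n^2 - 4*n + 16) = (n - 2)*(n + 1)*(n^2 - 2*n - 8) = (n - 2)*(n + 1)*(n + 2)*(n - 4)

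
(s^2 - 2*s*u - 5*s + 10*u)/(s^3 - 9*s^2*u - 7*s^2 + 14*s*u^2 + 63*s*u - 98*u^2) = (s - 5)/(s^2 - 7*s*u - 7*s + 49*u)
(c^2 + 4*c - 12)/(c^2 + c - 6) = (c + 6)/(c + 3)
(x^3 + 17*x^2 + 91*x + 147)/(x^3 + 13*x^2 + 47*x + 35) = (x^2 + 10*x + 21)/(x^2 + 6*x + 5)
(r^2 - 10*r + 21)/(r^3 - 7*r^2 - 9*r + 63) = 1/(r + 3)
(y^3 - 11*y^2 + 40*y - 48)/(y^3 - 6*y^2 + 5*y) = (y^3 - 11*y^2 + 40*y - 48)/(y*(y^2 - 6*y + 5))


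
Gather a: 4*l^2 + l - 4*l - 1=4*l^2 - 3*l - 1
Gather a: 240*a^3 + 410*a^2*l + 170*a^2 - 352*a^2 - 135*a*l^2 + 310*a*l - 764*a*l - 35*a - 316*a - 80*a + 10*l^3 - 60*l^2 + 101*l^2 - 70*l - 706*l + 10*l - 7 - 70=240*a^3 + a^2*(410*l - 182) + a*(-135*l^2 - 454*l - 431) + 10*l^3 + 41*l^2 - 766*l - 77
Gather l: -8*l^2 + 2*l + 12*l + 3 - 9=-8*l^2 + 14*l - 6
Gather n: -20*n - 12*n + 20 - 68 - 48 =-32*n - 96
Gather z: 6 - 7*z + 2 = 8 - 7*z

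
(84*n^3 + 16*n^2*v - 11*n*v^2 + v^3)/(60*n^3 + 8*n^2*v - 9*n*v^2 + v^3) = (-7*n + v)/(-5*n + v)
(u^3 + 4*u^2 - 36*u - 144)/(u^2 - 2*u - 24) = u + 6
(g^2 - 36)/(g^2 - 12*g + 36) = (g + 6)/(g - 6)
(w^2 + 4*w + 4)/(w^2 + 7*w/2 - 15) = 2*(w^2 + 4*w + 4)/(2*w^2 + 7*w - 30)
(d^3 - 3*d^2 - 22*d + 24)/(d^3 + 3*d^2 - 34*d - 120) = (d - 1)/(d + 5)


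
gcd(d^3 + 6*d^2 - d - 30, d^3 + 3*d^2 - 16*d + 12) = d - 2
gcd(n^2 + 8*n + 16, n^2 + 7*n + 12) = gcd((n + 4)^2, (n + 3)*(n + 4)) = n + 4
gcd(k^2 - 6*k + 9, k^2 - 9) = k - 3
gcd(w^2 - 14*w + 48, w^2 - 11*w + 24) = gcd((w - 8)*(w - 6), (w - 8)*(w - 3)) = w - 8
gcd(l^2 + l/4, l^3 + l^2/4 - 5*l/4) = l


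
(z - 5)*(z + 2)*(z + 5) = z^3 + 2*z^2 - 25*z - 50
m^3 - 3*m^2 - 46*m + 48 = (m - 8)*(m - 1)*(m + 6)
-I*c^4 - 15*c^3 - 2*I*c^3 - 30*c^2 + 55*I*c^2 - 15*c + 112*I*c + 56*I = (c + 1)*(c - 8*I)*(c - 7*I)*(-I*c - I)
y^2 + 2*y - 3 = (y - 1)*(y + 3)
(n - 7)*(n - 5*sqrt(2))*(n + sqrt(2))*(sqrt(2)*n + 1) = sqrt(2)*n^4 - 7*sqrt(2)*n^3 - 7*n^3 - 14*sqrt(2)*n^2 + 49*n^2 - 10*n + 98*sqrt(2)*n + 70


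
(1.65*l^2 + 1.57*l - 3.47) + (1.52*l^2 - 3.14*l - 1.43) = 3.17*l^2 - 1.57*l - 4.9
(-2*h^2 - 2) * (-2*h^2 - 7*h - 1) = 4*h^4 + 14*h^3 + 6*h^2 + 14*h + 2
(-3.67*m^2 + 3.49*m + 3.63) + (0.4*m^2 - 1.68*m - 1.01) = -3.27*m^2 + 1.81*m + 2.62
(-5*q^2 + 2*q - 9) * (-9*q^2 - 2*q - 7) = 45*q^4 - 8*q^3 + 112*q^2 + 4*q + 63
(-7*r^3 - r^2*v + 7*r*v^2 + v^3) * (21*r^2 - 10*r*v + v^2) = -147*r^5 + 49*r^4*v + 150*r^3*v^2 - 50*r^2*v^3 - 3*r*v^4 + v^5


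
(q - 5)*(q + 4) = q^2 - q - 20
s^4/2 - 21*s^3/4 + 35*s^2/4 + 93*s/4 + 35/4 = (s/2 + 1/2)*(s - 7)*(s - 5)*(s + 1/2)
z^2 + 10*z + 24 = (z + 4)*(z + 6)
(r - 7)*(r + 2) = r^2 - 5*r - 14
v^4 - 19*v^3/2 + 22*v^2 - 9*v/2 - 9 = (v - 6)*(v - 3)*(v - 1)*(v + 1/2)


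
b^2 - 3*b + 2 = (b - 2)*(b - 1)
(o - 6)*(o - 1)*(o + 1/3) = o^3 - 20*o^2/3 + 11*o/3 + 2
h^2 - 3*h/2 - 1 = (h - 2)*(h + 1/2)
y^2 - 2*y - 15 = (y - 5)*(y + 3)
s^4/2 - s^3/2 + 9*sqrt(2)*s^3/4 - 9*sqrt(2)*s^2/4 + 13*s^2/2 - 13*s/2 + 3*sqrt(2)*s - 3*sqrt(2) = (s/2 + sqrt(2))*(s - 1)*(s + sqrt(2))*(s + 3*sqrt(2)/2)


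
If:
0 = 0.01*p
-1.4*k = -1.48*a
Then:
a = 0.945945945945946*k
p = 0.00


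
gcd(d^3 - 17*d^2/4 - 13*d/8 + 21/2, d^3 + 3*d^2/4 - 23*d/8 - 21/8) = d^2 - d/4 - 21/8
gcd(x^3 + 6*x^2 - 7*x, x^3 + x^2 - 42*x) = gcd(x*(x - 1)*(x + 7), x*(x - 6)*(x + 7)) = x^2 + 7*x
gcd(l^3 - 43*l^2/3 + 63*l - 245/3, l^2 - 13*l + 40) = l - 5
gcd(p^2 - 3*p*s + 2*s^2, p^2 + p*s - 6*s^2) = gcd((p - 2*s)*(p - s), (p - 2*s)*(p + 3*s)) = p - 2*s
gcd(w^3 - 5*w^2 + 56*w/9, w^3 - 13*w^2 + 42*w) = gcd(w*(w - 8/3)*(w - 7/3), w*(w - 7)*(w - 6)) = w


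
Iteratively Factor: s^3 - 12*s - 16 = (s + 2)*(s^2 - 2*s - 8) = (s + 2)^2*(s - 4)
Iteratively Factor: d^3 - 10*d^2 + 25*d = (d - 5)*(d^2 - 5*d) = d*(d - 5)*(d - 5)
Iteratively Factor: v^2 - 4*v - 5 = (v + 1)*(v - 5)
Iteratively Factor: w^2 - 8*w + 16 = (w - 4)*(w - 4)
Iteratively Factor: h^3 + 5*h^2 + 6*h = (h)*(h^2 + 5*h + 6) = h*(h + 2)*(h + 3)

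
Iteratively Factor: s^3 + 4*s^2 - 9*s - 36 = (s + 3)*(s^2 + s - 12) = (s + 3)*(s + 4)*(s - 3)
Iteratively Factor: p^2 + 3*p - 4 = (p + 4)*(p - 1)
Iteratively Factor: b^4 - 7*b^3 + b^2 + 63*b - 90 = (b + 3)*(b^3 - 10*b^2 + 31*b - 30) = (b - 3)*(b + 3)*(b^2 - 7*b + 10) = (b - 3)*(b - 2)*(b + 3)*(b - 5)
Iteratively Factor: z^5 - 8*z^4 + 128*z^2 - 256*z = (z - 4)*(z^4 - 4*z^3 - 16*z^2 + 64*z) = (z - 4)^2*(z^3 - 16*z) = (z - 4)^3*(z^2 + 4*z) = z*(z - 4)^3*(z + 4)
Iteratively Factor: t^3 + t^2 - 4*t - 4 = (t + 2)*(t^2 - t - 2) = (t - 2)*(t + 2)*(t + 1)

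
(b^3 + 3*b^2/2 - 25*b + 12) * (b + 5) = b^4 + 13*b^3/2 - 35*b^2/2 - 113*b + 60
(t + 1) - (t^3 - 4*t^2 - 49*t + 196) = -t^3 + 4*t^2 + 50*t - 195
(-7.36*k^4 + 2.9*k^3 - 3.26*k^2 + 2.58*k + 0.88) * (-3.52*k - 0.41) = 25.9072*k^5 - 7.1904*k^4 + 10.2862*k^3 - 7.745*k^2 - 4.1554*k - 0.3608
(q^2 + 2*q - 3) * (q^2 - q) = q^4 + q^3 - 5*q^2 + 3*q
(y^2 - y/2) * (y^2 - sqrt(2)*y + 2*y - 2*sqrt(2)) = y^4 - sqrt(2)*y^3 + 3*y^3/2 - 3*sqrt(2)*y^2/2 - y^2 + sqrt(2)*y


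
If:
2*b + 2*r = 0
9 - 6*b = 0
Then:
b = 3/2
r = -3/2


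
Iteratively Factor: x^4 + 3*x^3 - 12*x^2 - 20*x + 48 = (x - 2)*(x^3 + 5*x^2 - 2*x - 24) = (x - 2)^2*(x^2 + 7*x + 12) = (x - 2)^2*(x + 4)*(x + 3)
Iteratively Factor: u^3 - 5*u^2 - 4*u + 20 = (u + 2)*(u^2 - 7*u + 10) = (u - 2)*(u + 2)*(u - 5)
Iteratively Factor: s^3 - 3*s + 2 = (s + 2)*(s^2 - 2*s + 1) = (s - 1)*(s + 2)*(s - 1)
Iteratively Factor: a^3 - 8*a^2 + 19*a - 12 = (a - 1)*(a^2 - 7*a + 12) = (a - 3)*(a - 1)*(a - 4)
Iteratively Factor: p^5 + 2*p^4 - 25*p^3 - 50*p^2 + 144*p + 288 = (p + 2)*(p^4 - 25*p^2 + 144) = (p - 4)*(p + 2)*(p^3 + 4*p^2 - 9*p - 36) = (p - 4)*(p - 3)*(p + 2)*(p^2 + 7*p + 12) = (p - 4)*(p - 3)*(p + 2)*(p + 4)*(p + 3)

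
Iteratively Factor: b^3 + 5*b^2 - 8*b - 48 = (b + 4)*(b^2 + b - 12) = (b - 3)*(b + 4)*(b + 4)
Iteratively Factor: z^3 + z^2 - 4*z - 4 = (z + 2)*(z^2 - z - 2) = (z + 1)*(z + 2)*(z - 2)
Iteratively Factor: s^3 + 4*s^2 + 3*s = (s)*(s^2 + 4*s + 3) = s*(s + 1)*(s + 3)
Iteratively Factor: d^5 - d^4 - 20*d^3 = (d - 5)*(d^4 + 4*d^3) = (d - 5)*(d + 4)*(d^3) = d*(d - 5)*(d + 4)*(d^2) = d^2*(d - 5)*(d + 4)*(d)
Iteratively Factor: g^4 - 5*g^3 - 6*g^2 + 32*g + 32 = (g - 4)*(g^3 - g^2 - 10*g - 8) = (g - 4)*(g + 2)*(g^2 - 3*g - 4) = (g - 4)*(g + 1)*(g + 2)*(g - 4)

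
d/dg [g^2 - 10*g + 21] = 2*g - 10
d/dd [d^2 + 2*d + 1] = 2*d + 2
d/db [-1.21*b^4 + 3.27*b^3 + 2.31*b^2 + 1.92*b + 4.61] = -4.84*b^3 + 9.81*b^2 + 4.62*b + 1.92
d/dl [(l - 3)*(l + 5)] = 2*l + 2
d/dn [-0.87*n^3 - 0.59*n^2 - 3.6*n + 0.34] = -2.61*n^2 - 1.18*n - 3.6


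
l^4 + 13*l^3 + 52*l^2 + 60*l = l*(l + 2)*(l + 5)*(l + 6)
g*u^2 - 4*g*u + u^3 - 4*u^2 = u*(g + u)*(u - 4)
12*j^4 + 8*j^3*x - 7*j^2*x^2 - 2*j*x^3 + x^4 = (-3*j + x)*(-2*j + x)*(j + x)*(2*j + x)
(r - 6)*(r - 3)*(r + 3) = r^3 - 6*r^2 - 9*r + 54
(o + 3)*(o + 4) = o^2 + 7*o + 12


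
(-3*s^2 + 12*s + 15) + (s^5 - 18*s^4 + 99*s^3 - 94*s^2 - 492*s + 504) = s^5 - 18*s^4 + 99*s^3 - 97*s^2 - 480*s + 519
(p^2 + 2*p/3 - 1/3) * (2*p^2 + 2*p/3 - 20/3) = 2*p^4 + 2*p^3 - 62*p^2/9 - 14*p/3 + 20/9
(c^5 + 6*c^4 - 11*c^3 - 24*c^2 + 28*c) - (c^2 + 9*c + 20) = c^5 + 6*c^4 - 11*c^3 - 25*c^2 + 19*c - 20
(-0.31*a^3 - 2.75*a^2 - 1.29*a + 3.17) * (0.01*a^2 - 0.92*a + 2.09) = -0.0031*a^5 + 0.2577*a^4 + 1.8692*a^3 - 4.529*a^2 - 5.6125*a + 6.6253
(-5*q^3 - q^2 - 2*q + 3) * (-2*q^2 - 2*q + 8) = 10*q^5 + 12*q^4 - 34*q^3 - 10*q^2 - 22*q + 24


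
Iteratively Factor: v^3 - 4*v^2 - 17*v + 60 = (v - 3)*(v^2 - v - 20) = (v - 5)*(v - 3)*(v + 4)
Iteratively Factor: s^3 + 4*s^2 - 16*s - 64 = (s + 4)*(s^2 - 16) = (s + 4)^2*(s - 4)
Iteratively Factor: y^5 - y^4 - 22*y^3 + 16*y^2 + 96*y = (y - 3)*(y^4 + 2*y^3 - 16*y^2 - 32*y) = y*(y - 3)*(y^3 + 2*y^2 - 16*y - 32) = y*(y - 3)*(y + 4)*(y^2 - 2*y - 8) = y*(y - 4)*(y - 3)*(y + 4)*(y + 2)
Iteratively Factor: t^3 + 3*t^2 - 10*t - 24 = (t - 3)*(t^2 + 6*t + 8) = (t - 3)*(t + 2)*(t + 4)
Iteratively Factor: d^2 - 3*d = (d - 3)*(d)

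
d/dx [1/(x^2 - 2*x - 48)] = 2*(1 - x)/(-x^2 + 2*x + 48)^2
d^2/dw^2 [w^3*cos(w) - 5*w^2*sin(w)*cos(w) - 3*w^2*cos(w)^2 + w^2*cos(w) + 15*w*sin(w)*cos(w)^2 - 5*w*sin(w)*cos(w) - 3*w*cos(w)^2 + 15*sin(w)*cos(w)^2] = -w^3*cos(w) - 6*w^2*sin(w) + 10*w^2*sin(2*w) - w^2*cos(w) + 6*w^2*cos(2*w) - 31*w*sin(w)/4 + 22*w*sin(2*w) - 135*w*sin(3*w)/4 + 6*w*cos(w) - 14*w*cos(2*w) - 15*sin(w)/4 + sin(2*w) - 135*sin(3*w)/4 + 19*cos(w)/2 - 13*cos(2*w) + 45*cos(3*w)/2 - 3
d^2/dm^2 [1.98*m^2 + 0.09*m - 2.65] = 3.96000000000000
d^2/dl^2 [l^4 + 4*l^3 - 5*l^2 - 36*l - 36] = 12*l^2 + 24*l - 10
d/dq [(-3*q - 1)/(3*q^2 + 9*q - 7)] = 3*(3*q^2 + 2*q + 10)/(9*q^4 + 54*q^3 + 39*q^2 - 126*q + 49)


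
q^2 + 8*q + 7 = (q + 1)*(q + 7)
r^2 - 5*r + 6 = (r - 3)*(r - 2)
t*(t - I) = t^2 - I*t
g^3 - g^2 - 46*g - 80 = (g - 8)*(g + 2)*(g + 5)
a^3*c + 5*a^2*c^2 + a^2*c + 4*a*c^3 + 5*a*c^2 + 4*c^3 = (a + c)*(a + 4*c)*(a*c + c)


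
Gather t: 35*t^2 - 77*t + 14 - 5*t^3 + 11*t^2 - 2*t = -5*t^3 + 46*t^2 - 79*t + 14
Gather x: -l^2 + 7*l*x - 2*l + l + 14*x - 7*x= -l^2 - l + x*(7*l + 7)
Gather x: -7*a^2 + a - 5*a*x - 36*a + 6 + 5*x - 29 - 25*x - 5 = -7*a^2 - 35*a + x*(-5*a - 20) - 28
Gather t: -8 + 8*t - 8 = 8*t - 16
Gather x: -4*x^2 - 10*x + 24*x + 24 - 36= -4*x^2 + 14*x - 12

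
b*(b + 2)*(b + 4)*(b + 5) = b^4 + 11*b^3 + 38*b^2 + 40*b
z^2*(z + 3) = z^3 + 3*z^2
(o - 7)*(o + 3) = o^2 - 4*o - 21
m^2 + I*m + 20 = (m - 4*I)*(m + 5*I)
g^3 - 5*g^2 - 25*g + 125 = (g - 5)^2*(g + 5)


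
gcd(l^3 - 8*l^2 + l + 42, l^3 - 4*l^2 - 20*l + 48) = 1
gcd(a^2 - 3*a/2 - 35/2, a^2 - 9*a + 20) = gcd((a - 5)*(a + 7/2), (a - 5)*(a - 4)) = a - 5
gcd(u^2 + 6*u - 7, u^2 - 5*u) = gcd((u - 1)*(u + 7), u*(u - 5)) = 1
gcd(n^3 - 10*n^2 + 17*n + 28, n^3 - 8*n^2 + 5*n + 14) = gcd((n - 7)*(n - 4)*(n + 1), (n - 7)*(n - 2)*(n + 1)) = n^2 - 6*n - 7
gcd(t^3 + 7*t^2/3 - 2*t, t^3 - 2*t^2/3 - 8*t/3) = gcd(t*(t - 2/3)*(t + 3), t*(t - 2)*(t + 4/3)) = t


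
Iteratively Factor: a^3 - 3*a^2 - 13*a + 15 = (a + 3)*(a^2 - 6*a + 5) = (a - 5)*(a + 3)*(a - 1)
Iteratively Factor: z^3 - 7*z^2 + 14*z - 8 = (z - 2)*(z^2 - 5*z + 4) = (z - 2)*(z - 1)*(z - 4)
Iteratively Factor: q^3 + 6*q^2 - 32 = (q - 2)*(q^2 + 8*q + 16) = (q - 2)*(q + 4)*(q + 4)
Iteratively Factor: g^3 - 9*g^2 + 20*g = (g)*(g^2 - 9*g + 20) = g*(g - 4)*(g - 5)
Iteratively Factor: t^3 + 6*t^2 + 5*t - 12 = (t - 1)*(t^2 + 7*t + 12) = (t - 1)*(t + 4)*(t + 3)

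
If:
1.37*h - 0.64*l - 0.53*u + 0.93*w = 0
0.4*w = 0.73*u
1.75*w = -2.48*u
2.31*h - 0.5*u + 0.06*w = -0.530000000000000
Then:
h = -0.23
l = -0.49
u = 0.00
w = 0.00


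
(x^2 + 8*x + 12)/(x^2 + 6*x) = (x + 2)/x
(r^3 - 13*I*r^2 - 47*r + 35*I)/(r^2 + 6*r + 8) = (r^3 - 13*I*r^2 - 47*r + 35*I)/(r^2 + 6*r + 8)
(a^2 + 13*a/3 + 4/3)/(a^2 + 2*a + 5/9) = 3*(a + 4)/(3*a + 5)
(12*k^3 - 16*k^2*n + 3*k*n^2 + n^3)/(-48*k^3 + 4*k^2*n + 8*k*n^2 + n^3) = (-k + n)/(4*k + n)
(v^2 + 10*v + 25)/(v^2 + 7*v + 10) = (v + 5)/(v + 2)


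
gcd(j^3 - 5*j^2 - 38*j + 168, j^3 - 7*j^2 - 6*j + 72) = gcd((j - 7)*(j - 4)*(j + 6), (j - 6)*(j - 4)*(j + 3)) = j - 4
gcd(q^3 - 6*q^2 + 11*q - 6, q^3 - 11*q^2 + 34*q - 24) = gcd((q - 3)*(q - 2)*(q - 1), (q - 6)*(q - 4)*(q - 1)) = q - 1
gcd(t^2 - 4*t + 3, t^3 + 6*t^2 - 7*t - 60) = t - 3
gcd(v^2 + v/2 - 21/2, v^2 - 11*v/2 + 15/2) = v - 3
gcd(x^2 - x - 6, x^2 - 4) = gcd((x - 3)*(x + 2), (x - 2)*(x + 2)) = x + 2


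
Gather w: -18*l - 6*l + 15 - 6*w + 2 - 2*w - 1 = -24*l - 8*w + 16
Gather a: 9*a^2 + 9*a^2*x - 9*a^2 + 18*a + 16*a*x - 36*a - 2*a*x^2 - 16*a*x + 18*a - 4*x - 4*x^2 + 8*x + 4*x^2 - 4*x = 9*a^2*x - 2*a*x^2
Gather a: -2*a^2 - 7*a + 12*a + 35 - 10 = -2*a^2 + 5*a + 25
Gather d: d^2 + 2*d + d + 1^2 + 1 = d^2 + 3*d + 2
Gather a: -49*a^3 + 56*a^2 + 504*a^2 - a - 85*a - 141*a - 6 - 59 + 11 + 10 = -49*a^3 + 560*a^2 - 227*a - 44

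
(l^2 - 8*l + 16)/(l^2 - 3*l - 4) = (l - 4)/(l + 1)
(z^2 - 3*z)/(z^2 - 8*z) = (z - 3)/(z - 8)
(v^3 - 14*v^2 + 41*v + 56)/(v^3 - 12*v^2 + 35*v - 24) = (v^2 - 6*v - 7)/(v^2 - 4*v + 3)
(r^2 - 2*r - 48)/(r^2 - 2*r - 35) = (-r^2 + 2*r + 48)/(-r^2 + 2*r + 35)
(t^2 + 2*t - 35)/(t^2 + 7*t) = (t - 5)/t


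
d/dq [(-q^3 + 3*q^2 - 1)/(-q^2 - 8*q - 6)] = (q^4 + 16*q^3 - 6*q^2 - 38*q - 8)/(q^4 + 16*q^3 + 76*q^2 + 96*q + 36)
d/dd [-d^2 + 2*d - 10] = 2 - 2*d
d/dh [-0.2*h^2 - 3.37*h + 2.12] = -0.4*h - 3.37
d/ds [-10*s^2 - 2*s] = -20*s - 2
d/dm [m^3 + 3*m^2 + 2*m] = 3*m^2 + 6*m + 2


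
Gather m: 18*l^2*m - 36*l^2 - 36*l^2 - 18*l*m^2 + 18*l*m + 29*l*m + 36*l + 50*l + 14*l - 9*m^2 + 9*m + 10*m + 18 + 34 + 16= -72*l^2 + 100*l + m^2*(-18*l - 9) + m*(18*l^2 + 47*l + 19) + 68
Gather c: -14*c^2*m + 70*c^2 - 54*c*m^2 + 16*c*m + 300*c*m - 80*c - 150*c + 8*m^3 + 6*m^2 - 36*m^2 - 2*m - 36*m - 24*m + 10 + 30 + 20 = c^2*(70 - 14*m) + c*(-54*m^2 + 316*m - 230) + 8*m^3 - 30*m^2 - 62*m + 60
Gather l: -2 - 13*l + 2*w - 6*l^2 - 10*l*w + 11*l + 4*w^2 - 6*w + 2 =-6*l^2 + l*(-10*w - 2) + 4*w^2 - 4*w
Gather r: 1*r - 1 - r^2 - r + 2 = 1 - r^2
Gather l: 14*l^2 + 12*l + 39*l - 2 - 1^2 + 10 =14*l^2 + 51*l + 7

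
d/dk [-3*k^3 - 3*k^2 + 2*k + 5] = -9*k^2 - 6*k + 2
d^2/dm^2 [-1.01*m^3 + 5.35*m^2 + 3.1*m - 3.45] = 10.7 - 6.06*m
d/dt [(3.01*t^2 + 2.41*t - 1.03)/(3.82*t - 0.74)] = (11.4982*t^2 - 4.4548*t + 2.1512)/(14.5924*t^2 - 5.6536*t + 0.5476)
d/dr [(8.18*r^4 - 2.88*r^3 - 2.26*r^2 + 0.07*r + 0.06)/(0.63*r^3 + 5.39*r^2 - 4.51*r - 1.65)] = (5.1534*r^6 + 88.1804*r^5 - 124.7748*r^4 - 28.0986*r^3 + 23.9579*r^2 + 6.8112*r + 0.1551)/(0.3969*r^6 + 6.7914*r^5 + 23.3695*r^4 - 50.6968*r^3 + 2.5531*r^2 + 14.883*r + 2.7225)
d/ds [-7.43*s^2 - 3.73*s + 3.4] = -14.86*s - 3.73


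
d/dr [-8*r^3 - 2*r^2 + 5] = 4*r*(-6*r - 1)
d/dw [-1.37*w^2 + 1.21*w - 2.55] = 1.21 - 2.74*w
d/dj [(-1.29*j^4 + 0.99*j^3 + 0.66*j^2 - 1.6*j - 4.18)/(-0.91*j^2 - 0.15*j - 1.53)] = (2.3478*j^5 - 0.3204*j^4 + 7.5978*j^3 - 6.0991*j^2 - 9.6272*j + 1.821)/(0.8281*j^4 + 0.273*j^3 + 2.8071*j^2 + 0.459*j + 2.3409)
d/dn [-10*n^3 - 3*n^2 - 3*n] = -30*n^2 - 6*n - 3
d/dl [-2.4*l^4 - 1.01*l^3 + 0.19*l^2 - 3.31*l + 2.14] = -9.6*l^3 - 3.03*l^2 + 0.38*l - 3.31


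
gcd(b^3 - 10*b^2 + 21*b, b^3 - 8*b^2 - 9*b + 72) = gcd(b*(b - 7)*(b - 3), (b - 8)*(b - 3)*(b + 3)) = b - 3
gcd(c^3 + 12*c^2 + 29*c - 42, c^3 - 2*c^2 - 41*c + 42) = c^2 + 5*c - 6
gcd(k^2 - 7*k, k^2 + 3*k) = k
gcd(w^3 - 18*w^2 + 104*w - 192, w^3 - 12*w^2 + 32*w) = w^2 - 12*w + 32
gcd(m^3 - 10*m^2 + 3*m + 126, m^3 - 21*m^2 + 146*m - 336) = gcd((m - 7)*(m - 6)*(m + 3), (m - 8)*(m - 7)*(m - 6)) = m^2 - 13*m + 42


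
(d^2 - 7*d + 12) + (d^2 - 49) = 2*d^2 - 7*d - 37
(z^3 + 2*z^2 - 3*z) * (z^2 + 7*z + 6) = z^5 + 9*z^4 + 17*z^3 - 9*z^2 - 18*z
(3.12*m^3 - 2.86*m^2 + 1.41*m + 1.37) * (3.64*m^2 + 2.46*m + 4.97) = 11.3568*m^5 - 2.7352*m^4 + 13.6032*m^3 - 5.7588*m^2 + 10.3779*m + 6.8089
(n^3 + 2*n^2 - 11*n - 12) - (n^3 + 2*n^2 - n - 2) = -10*n - 10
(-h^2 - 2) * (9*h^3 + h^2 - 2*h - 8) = -9*h^5 - h^4 - 16*h^3 + 6*h^2 + 4*h + 16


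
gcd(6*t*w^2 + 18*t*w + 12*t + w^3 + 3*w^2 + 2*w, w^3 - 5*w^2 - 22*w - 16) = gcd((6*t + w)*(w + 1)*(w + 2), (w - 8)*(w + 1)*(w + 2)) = w^2 + 3*w + 2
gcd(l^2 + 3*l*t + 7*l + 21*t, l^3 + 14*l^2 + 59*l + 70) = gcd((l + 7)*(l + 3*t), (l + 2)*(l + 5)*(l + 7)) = l + 7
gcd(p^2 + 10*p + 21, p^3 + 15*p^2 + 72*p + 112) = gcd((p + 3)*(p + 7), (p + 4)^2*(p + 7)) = p + 7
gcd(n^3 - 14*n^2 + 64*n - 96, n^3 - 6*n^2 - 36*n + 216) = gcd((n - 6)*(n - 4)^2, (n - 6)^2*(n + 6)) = n - 6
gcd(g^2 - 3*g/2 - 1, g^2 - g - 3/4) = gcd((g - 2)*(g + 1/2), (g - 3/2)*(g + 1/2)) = g + 1/2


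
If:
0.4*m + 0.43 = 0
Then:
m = -1.08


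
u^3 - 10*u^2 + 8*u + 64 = (u - 8)*(u - 4)*(u + 2)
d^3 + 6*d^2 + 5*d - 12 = (d - 1)*(d + 3)*(d + 4)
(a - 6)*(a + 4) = a^2 - 2*a - 24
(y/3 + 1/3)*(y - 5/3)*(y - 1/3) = y^3/3 - y^2/3 - 13*y/27 + 5/27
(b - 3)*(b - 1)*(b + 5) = b^3 + b^2 - 17*b + 15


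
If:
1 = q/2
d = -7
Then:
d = -7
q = 2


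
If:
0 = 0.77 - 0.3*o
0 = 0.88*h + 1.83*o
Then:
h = -5.34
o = 2.57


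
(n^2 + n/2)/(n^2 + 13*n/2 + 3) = n/(n + 6)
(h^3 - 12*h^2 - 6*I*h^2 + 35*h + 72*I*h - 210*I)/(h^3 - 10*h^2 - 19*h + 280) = (h^2 - h*(5 + 6*I) + 30*I)/(h^2 - 3*h - 40)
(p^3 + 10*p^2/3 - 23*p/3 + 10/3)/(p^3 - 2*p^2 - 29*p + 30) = (p - 2/3)/(p - 6)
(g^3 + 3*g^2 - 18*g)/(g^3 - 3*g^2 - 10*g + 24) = g*(g^2 + 3*g - 18)/(g^3 - 3*g^2 - 10*g + 24)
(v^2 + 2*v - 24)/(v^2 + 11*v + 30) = (v - 4)/(v + 5)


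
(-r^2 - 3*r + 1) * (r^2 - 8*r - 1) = -r^4 + 5*r^3 + 26*r^2 - 5*r - 1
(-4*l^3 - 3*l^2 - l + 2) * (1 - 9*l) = 36*l^4 + 23*l^3 + 6*l^2 - 19*l + 2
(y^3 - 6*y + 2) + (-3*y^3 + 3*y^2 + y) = -2*y^3 + 3*y^2 - 5*y + 2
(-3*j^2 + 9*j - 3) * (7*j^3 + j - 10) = -21*j^5 + 63*j^4 - 24*j^3 + 39*j^2 - 93*j + 30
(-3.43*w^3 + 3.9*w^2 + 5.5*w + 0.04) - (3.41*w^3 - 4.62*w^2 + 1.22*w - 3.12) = -6.84*w^3 + 8.52*w^2 + 4.28*w + 3.16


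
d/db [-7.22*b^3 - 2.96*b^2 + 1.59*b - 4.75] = -21.66*b^2 - 5.92*b + 1.59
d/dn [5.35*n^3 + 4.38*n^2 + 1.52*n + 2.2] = 16.05*n^2 + 8.76*n + 1.52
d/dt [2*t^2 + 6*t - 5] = 4*t + 6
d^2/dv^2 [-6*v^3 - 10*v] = -36*v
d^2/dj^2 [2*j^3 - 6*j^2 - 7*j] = 12*j - 12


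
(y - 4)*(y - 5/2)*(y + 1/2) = y^3 - 6*y^2 + 27*y/4 + 5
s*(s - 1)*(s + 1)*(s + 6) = s^4 + 6*s^3 - s^2 - 6*s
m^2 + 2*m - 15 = (m - 3)*(m + 5)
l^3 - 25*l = l*(l - 5)*(l + 5)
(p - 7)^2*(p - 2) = p^3 - 16*p^2 + 77*p - 98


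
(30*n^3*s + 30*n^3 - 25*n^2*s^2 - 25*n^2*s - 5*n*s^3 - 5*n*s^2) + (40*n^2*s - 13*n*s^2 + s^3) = 30*n^3*s + 30*n^3 - 25*n^2*s^2 + 15*n^2*s - 5*n*s^3 - 18*n*s^2 + s^3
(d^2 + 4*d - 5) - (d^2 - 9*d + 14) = 13*d - 19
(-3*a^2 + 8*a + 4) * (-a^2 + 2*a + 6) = 3*a^4 - 14*a^3 - 6*a^2 + 56*a + 24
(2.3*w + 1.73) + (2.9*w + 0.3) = 5.2*w + 2.03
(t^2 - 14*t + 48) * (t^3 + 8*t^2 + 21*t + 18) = t^5 - 6*t^4 - 43*t^3 + 108*t^2 + 756*t + 864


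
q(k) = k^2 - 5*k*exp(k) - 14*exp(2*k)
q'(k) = -5*k*exp(k) + 2*k - 28*exp(2*k) - 5*exp(k)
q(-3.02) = 9.82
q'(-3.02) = -5.61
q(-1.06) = 1.28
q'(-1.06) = -5.38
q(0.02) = -14.67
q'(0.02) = -34.31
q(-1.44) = 2.99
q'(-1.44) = -3.93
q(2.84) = -4336.27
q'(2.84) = -8525.53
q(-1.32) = 2.51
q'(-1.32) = -4.21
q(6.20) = -3414459.43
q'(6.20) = -6816171.86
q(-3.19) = 10.81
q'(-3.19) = -5.98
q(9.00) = -919604125.70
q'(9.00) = -1838884272.04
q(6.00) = -2290633.94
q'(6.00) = -4571242.17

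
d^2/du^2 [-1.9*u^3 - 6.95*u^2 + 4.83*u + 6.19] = -11.4*u - 13.9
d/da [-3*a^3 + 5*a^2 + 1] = a*(10 - 9*a)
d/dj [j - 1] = 1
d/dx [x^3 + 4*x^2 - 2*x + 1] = 3*x^2 + 8*x - 2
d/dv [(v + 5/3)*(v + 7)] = 2*v + 26/3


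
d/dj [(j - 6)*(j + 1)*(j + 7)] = 3*j^2 + 4*j - 41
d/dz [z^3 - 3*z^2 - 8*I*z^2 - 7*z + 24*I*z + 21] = 3*z^2 - 6*z - 16*I*z - 7 + 24*I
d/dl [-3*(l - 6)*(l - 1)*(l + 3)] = -9*l^2 + 24*l + 45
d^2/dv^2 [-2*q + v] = 0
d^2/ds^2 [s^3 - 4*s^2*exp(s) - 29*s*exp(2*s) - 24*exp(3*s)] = -4*s^2*exp(s) - 116*s*exp(2*s) - 16*s*exp(s) + 6*s - 216*exp(3*s) - 116*exp(2*s) - 8*exp(s)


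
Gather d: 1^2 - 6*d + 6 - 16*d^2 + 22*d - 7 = -16*d^2 + 16*d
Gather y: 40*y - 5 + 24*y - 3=64*y - 8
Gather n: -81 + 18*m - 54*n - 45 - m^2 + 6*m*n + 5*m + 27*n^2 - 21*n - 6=-m^2 + 23*m + 27*n^2 + n*(6*m - 75) - 132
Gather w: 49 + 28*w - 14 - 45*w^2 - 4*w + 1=-45*w^2 + 24*w + 36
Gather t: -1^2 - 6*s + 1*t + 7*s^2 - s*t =7*s^2 - 6*s + t*(1 - s) - 1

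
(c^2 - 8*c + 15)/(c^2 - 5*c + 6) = (c - 5)/(c - 2)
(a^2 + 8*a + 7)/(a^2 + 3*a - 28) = (a + 1)/(a - 4)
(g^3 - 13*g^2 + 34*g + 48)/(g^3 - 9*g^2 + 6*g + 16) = (g - 6)/(g - 2)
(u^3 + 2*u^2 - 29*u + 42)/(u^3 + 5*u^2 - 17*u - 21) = (u - 2)/(u + 1)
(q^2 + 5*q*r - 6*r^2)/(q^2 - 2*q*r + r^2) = (q + 6*r)/(q - r)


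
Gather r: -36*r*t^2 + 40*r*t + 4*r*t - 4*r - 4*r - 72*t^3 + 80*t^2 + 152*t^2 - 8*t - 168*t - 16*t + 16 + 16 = r*(-36*t^2 + 44*t - 8) - 72*t^3 + 232*t^2 - 192*t + 32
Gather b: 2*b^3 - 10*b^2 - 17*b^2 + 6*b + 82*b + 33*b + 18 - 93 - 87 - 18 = 2*b^3 - 27*b^2 + 121*b - 180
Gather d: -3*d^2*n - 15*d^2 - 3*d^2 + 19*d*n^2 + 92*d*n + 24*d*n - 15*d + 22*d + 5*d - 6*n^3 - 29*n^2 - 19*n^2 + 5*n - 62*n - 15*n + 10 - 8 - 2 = d^2*(-3*n - 18) + d*(19*n^2 + 116*n + 12) - 6*n^3 - 48*n^2 - 72*n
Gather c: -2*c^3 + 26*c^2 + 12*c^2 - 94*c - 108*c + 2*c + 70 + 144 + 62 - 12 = -2*c^3 + 38*c^2 - 200*c + 264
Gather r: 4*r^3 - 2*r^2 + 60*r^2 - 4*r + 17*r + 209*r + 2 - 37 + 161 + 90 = 4*r^3 + 58*r^2 + 222*r + 216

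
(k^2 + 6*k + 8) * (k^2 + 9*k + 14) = k^4 + 15*k^3 + 76*k^2 + 156*k + 112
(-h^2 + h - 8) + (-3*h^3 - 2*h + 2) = -3*h^3 - h^2 - h - 6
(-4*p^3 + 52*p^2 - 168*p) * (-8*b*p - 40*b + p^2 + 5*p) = 32*b*p^4 - 256*b*p^3 - 736*b*p^2 + 6720*b*p - 4*p^5 + 32*p^4 + 92*p^3 - 840*p^2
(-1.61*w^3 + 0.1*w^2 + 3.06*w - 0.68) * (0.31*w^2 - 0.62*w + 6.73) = -0.4991*w^5 + 1.0292*w^4 - 9.9487*w^3 - 1.435*w^2 + 21.0154*w - 4.5764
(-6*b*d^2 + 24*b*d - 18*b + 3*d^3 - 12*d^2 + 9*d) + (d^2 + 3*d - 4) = -6*b*d^2 + 24*b*d - 18*b + 3*d^3 - 11*d^2 + 12*d - 4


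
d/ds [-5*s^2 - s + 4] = -10*s - 1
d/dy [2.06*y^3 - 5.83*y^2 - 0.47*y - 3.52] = 6.18*y^2 - 11.66*y - 0.47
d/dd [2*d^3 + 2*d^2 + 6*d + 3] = 6*d^2 + 4*d + 6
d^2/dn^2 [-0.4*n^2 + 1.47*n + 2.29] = -0.800000000000000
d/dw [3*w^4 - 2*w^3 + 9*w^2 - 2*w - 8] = 12*w^3 - 6*w^2 + 18*w - 2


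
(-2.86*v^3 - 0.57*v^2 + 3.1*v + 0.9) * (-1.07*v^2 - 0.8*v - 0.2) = 3.0602*v^5 + 2.8979*v^4 - 2.289*v^3 - 3.329*v^2 - 1.34*v - 0.18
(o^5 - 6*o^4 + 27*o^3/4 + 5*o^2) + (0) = o^5 - 6*o^4 + 27*o^3/4 + 5*o^2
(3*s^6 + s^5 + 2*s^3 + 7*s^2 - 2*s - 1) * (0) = 0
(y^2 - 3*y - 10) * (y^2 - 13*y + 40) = y^4 - 16*y^3 + 69*y^2 + 10*y - 400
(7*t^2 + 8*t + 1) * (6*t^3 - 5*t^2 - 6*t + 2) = 42*t^5 + 13*t^4 - 76*t^3 - 39*t^2 + 10*t + 2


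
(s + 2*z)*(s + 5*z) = s^2 + 7*s*z + 10*z^2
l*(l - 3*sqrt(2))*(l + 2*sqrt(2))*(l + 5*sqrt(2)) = l^4 + 4*sqrt(2)*l^3 - 22*l^2 - 60*sqrt(2)*l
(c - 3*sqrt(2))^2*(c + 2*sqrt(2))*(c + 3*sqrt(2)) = c^4 - sqrt(2)*c^3 - 30*c^2 + 18*sqrt(2)*c + 216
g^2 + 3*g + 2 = (g + 1)*(g + 2)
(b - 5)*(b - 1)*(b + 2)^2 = b^4 - 2*b^3 - 15*b^2 - 4*b + 20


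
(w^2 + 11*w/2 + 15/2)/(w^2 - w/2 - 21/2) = (2*w + 5)/(2*w - 7)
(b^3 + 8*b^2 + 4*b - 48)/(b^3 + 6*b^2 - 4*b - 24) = (b + 4)/(b + 2)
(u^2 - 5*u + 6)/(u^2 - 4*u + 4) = (u - 3)/(u - 2)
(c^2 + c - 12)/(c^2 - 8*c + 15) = (c + 4)/(c - 5)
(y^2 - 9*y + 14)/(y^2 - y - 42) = (y - 2)/(y + 6)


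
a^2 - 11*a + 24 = (a - 8)*(a - 3)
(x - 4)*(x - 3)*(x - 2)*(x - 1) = x^4 - 10*x^3 + 35*x^2 - 50*x + 24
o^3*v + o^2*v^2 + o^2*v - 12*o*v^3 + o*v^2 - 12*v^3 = (o - 3*v)*(o + 4*v)*(o*v + v)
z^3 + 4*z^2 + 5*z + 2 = (z + 1)^2*(z + 2)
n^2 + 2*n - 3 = (n - 1)*(n + 3)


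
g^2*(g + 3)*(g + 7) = g^4 + 10*g^3 + 21*g^2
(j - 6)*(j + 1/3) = j^2 - 17*j/3 - 2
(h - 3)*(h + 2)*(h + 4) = h^3 + 3*h^2 - 10*h - 24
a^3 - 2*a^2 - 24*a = a*(a - 6)*(a + 4)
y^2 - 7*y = y*(y - 7)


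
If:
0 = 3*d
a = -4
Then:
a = -4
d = 0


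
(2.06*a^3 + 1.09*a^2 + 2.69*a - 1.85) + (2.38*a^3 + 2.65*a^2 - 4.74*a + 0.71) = 4.44*a^3 + 3.74*a^2 - 2.05*a - 1.14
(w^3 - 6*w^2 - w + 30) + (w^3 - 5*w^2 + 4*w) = 2*w^3 - 11*w^2 + 3*w + 30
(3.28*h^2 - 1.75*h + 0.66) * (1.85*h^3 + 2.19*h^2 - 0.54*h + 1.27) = 6.068*h^5 + 3.9457*h^4 - 4.3827*h^3 + 6.556*h^2 - 2.5789*h + 0.8382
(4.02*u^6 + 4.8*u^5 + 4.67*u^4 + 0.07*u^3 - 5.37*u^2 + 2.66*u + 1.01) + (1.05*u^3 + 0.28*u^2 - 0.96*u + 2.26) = 4.02*u^6 + 4.8*u^5 + 4.67*u^4 + 1.12*u^3 - 5.09*u^2 + 1.7*u + 3.27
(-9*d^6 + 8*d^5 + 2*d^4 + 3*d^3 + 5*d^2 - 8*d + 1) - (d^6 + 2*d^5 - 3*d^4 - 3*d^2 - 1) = -10*d^6 + 6*d^5 + 5*d^4 + 3*d^3 + 8*d^2 - 8*d + 2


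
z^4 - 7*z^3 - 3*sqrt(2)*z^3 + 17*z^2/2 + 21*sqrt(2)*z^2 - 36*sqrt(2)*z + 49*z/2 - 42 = (z - 4)*(z - 3)*(z - 7*sqrt(2)/2)*(z + sqrt(2)/2)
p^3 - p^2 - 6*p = p*(p - 3)*(p + 2)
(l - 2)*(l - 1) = l^2 - 3*l + 2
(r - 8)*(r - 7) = r^2 - 15*r + 56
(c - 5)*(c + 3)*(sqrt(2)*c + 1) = sqrt(2)*c^3 - 2*sqrt(2)*c^2 + c^2 - 15*sqrt(2)*c - 2*c - 15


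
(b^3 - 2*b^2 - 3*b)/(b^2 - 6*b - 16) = b*(-b^2 + 2*b + 3)/(-b^2 + 6*b + 16)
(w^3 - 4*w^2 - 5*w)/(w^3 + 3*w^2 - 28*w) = (w^2 - 4*w - 5)/(w^2 + 3*w - 28)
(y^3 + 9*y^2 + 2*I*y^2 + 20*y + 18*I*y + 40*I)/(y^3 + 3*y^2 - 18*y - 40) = (y^2 + 2*y*(2 + I) + 8*I)/(y^2 - 2*y - 8)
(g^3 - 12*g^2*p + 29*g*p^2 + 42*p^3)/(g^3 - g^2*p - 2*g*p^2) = (-g^2 + 13*g*p - 42*p^2)/(g*(-g + 2*p))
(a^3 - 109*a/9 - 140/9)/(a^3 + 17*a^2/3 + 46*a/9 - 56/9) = (3*a^2 - 7*a - 20)/(3*a^2 + 10*a - 8)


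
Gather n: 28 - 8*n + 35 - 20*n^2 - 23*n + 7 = -20*n^2 - 31*n + 70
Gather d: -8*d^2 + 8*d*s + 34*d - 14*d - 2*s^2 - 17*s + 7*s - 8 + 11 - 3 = -8*d^2 + d*(8*s + 20) - 2*s^2 - 10*s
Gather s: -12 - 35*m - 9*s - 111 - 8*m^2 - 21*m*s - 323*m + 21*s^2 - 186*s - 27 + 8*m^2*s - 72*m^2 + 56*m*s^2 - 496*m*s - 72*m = -80*m^2 - 430*m + s^2*(56*m + 21) + s*(8*m^2 - 517*m - 195) - 150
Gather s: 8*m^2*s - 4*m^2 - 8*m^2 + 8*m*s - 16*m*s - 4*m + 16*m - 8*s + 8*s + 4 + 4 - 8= -12*m^2 + 12*m + s*(8*m^2 - 8*m)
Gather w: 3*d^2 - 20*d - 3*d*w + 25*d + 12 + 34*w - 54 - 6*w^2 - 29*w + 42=3*d^2 + 5*d - 6*w^2 + w*(5 - 3*d)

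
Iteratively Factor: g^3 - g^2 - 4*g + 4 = (g - 1)*(g^2 - 4) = (g - 1)*(g + 2)*(g - 2)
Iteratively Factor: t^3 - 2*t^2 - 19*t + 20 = (t - 5)*(t^2 + 3*t - 4) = (t - 5)*(t + 4)*(t - 1)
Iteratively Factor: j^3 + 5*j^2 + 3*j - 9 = (j + 3)*(j^2 + 2*j - 3) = (j + 3)^2*(j - 1)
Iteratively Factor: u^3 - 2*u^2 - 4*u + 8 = (u + 2)*(u^2 - 4*u + 4) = (u - 2)*(u + 2)*(u - 2)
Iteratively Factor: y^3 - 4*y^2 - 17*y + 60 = (y - 5)*(y^2 + y - 12) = (y - 5)*(y + 4)*(y - 3)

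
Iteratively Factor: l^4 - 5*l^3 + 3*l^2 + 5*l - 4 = (l - 1)*(l^3 - 4*l^2 - l + 4) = (l - 4)*(l - 1)*(l^2 - 1) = (l - 4)*(l - 1)*(l + 1)*(l - 1)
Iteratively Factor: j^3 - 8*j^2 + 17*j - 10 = (j - 1)*(j^2 - 7*j + 10) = (j - 5)*(j - 1)*(j - 2)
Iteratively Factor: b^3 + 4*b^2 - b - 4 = (b + 4)*(b^2 - 1) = (b - 1)*(b + 4)*(b + 1)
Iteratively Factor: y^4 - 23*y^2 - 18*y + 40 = (y - 5)*(y^3 + 5*y^2 + 2*y - 8) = (y - 5)*(y + 4)*(y^2 + y - 2) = (y - 5)*(y - 1)*(y + 4)*(y + 2)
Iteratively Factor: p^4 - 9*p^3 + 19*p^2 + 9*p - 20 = (p - 5)*(p^3 - 4*p^2 - p + 4) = (p - 5)*(p - 1)*(p^2 - 3*p - 4) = (p - 5)*(p - 4)*(p - 1)*(p + 1)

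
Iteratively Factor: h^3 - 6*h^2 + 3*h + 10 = (h - 5)*(h^2 - h - 2) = (h - 5)*(h - 2)*(h + 1)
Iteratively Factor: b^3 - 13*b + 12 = (b - 3)*(b^2 + 3*b - 4) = (b - 3)*(b + 4)*(b - 1)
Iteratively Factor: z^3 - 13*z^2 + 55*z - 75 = (z - 5)*(z^2 - 8*z + 15) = (z - 5)^2*(z - 3)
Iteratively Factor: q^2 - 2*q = (q - 2)*(q)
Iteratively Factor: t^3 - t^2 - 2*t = (t - 2)*(t^2 + t) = t*(t - 2)*(t + 1)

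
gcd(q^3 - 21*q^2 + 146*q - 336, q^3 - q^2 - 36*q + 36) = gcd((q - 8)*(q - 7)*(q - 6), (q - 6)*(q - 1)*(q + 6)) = q - 6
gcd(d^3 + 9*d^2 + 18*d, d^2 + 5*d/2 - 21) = d + 6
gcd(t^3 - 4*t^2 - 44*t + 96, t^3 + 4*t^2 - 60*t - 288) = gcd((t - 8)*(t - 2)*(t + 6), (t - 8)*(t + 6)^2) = t^2 - 2*t - 48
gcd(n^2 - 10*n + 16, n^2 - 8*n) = n - 8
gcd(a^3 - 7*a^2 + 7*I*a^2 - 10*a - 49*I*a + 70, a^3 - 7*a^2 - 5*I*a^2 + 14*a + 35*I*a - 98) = a^2 + a*(-7 + 2*I) - 14*I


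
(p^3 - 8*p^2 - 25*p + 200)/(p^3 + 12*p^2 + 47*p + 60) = (p^2 - 13*p + 40)/(p^2 + 7*p + 12)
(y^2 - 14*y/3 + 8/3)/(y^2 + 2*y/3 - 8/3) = (3*y^2 - 14*y + 8)/(3*y^2 + 2*y - 8)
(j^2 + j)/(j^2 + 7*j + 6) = j/(j + 6)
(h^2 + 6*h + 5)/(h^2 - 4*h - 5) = (h + 5)/(h - 5)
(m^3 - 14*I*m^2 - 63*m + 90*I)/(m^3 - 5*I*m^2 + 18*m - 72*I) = (m - 5*I)/(m + 4*I)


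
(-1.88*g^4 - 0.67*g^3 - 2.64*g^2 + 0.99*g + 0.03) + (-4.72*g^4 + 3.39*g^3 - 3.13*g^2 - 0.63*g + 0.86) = -6.6*g^4 + 2.72*g^3 - 5.77*g^2 + 0.36*g + 0.89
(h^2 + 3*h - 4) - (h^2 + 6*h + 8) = -3*h - 12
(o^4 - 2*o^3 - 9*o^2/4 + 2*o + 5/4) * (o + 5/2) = o^5 + o^4/2 - 29*o^3/4 - 29*o^2/8 + 25*o/4 + 25/8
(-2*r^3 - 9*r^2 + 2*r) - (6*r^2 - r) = -2*r^3 - 15*r^2 + 3*r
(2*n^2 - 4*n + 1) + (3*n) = 2*n^2 - n + 1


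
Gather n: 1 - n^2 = 1 - n^2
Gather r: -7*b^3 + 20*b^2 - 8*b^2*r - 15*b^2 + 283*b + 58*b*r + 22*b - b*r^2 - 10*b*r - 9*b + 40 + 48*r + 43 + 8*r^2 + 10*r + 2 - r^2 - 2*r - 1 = -7*b^3 + 5*b^2 + 296*b + r^2*(7 - b) + r*(-8*b^2 + 48*b + 56) + 84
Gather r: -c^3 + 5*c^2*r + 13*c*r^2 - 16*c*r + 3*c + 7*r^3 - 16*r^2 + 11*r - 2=-c^3 + 3*c + 7*r^3 + r^2*(13*c - 16) + r*(5*c^2 - 16*c + 11) - 2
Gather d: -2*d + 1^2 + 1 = 2 - 2*d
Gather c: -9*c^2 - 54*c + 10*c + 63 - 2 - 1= -9*c^2 - 44*c + 60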